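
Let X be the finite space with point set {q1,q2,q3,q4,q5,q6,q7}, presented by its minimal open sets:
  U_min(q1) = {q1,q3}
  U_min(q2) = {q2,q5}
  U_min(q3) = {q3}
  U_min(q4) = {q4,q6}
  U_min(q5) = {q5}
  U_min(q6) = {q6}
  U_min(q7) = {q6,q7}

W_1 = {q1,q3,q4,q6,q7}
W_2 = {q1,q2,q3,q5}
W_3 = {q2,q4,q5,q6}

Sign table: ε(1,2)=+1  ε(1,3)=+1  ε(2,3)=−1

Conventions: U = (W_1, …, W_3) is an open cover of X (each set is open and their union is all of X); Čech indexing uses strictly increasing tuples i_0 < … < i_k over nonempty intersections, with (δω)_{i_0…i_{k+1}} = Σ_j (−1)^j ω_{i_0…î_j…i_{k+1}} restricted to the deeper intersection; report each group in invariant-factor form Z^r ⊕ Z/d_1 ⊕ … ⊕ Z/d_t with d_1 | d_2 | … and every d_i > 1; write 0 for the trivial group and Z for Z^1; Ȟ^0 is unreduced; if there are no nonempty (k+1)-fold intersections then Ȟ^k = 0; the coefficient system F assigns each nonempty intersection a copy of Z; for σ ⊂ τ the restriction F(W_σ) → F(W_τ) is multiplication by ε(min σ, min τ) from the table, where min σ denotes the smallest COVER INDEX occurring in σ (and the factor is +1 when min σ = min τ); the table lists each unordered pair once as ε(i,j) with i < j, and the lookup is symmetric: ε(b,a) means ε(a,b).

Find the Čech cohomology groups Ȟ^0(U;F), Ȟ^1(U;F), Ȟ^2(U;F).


nerve of the cover:
  W12={q1,q3} W13={q4,q6} W23={q2,q5}
C dims 3,3; δ0: rk 3, SNF 1^2·2
Ȟ^0 = (3 − 3) − 0 = 0, so Ȟ^0 ≅ 0
Ȟ^1 = (3 − 0) − 3 = 0 plus torsion [2], so Ȟ^1 ≅ Z/2
Ȟ^2 = (0 − 0) − 0 = 0, so Ȟ^2 ≅ 0

Ȟ^0 = 0, Ȟ^1 = Z/2 and Ȟ^2 = 0


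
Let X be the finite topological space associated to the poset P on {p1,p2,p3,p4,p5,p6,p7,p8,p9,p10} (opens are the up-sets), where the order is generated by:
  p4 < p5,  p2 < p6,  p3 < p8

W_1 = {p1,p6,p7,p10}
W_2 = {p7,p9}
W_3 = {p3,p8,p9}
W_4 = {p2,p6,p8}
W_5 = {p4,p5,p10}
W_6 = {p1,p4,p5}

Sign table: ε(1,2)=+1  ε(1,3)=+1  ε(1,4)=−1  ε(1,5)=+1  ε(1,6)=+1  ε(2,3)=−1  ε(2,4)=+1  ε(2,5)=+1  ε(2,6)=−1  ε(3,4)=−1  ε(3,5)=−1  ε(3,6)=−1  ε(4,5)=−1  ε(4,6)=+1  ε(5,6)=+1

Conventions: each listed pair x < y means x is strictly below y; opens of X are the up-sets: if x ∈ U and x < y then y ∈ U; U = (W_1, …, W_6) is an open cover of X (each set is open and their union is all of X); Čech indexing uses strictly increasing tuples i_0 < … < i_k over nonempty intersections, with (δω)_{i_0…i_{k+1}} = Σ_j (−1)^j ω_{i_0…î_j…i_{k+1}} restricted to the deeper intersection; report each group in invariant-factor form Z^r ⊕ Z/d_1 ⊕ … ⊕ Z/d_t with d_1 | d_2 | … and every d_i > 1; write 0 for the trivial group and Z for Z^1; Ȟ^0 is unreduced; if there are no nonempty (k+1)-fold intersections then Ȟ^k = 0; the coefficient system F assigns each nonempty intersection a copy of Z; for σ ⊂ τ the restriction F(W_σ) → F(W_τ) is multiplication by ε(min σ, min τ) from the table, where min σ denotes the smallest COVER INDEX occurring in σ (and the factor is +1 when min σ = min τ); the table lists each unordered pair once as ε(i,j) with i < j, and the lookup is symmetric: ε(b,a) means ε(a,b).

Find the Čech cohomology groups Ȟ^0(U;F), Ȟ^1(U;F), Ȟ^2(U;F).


Ȟ^0 ≅ 0,  Ȟ^1 ≅ Z ⊕ Z/2,  Ȟ^2 ≅ 0

nonempty intersections:
  W12={p7} W14={p6} W15={p10} W16={p1} W23={p9} W34={p8} W56={p4,p5}
C dims 6,7; δ0: rk 6, SNF 1^5·2
Ȟ^0: (6−6)−0=0 ⇒ 0
Ȟ^1: (7−0)−6=1 plus torsion [2] ⇒ Z ⊕ Z/2
Ȟ^2: (0−0)−0=0 ⇒ 0


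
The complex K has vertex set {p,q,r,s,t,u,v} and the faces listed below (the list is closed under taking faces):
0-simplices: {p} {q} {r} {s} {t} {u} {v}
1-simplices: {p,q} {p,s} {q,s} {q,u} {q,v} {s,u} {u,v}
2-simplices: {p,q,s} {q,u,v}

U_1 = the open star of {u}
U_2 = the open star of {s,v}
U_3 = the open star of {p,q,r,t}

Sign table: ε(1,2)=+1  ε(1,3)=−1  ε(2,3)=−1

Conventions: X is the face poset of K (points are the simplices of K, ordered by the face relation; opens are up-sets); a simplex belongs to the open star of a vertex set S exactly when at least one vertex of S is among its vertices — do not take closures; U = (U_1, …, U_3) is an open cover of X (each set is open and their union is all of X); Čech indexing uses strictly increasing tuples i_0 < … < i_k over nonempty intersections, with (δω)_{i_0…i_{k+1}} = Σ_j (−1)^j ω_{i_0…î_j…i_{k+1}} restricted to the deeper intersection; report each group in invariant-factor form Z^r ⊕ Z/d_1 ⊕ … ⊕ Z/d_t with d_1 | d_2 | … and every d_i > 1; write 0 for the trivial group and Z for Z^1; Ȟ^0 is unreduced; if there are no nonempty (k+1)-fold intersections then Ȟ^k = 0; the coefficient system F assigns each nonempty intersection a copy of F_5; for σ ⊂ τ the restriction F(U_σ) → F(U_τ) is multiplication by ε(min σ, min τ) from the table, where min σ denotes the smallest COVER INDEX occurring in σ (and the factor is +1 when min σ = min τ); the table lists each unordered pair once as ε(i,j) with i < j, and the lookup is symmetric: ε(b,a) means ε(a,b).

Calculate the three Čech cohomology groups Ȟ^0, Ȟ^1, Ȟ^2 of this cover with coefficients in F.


nerve of the cover:
  U1={{u},{q,u},{s,u},{u,v},{q,u,v}} U2={{s},{v},{p,s},{q,s},{q,v},{s,u},{u,v},{p,q,s},{q,u,v}} U3={{p},{q},{r},{t},{p,q},{p,s},{q,s},{q,u},{q,v},{p,q,s},{q,u,v}}
  U12={{s,u},{u,v},{q,u,v}} U13={{q,u},{q,u,v}} U23={{p,s},{q,s},{q,v},{p,q,s},{q,u,v}}
  U123={{q,u,v}}
C dims 3,3,1; δ0: rk_F5 2; δ1: rk_F5 1
Ȟ^0 = (3 − 2) − 0 = 1, so Ȟ^0 ≅ Z/5
Ȟ^1 = (3 − 1) − 2 = 0, so Ȟ^1 ≅ 0
Ȟ^2 = (1 − 0) − 1 = 0, so Ȟ^2 ≅ 0

Ȟ^0(U;F) ≅ Z/5, Ȟ^1(U;F) ≅ 0, Ȟ^2(U;F) ≅ 0


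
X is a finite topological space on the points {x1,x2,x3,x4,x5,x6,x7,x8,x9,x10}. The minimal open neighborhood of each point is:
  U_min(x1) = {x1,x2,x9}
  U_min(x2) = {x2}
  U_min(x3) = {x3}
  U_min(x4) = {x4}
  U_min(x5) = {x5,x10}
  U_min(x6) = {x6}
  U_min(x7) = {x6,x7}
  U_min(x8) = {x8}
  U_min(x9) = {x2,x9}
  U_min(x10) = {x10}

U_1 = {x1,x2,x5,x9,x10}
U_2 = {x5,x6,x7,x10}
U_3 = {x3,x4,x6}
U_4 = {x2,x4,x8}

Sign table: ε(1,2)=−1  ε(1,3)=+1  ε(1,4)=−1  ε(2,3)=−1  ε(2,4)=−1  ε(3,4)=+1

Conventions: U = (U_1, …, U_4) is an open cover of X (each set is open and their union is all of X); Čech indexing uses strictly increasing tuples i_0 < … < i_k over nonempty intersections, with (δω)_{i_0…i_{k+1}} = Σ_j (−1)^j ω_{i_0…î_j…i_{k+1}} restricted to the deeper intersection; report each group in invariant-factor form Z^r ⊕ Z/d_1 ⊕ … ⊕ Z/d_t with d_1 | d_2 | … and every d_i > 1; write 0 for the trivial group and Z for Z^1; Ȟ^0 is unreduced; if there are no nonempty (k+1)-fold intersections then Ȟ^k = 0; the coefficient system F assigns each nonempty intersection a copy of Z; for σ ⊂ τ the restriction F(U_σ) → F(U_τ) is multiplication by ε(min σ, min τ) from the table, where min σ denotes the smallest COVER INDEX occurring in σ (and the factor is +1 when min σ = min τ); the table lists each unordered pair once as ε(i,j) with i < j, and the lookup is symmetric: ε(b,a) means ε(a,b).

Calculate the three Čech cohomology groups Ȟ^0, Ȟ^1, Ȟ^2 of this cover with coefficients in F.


Ȟ^0(U;F) ≅ 0; Ȟ^1(U;F) ≅ Z/2; Ȟ^2(U;F) ≅ 0

nerve of the cover:
  U12={x5,x10} U14={x2} U23={x6} U34={x4}
C dims 4,4; δ0: rk 4, SNF 1^3·2
Ȟ^0 = (4 − 4) − 0 = 0, so Ȟ^0 ≅ 0
Ȟ^1 = (4 − 0) − 4 = 0 plus torsion [2], so Ȟ^1 ≅ Z/2
Ȟ^2 = (0 − 0) − 0 = 0, so Ȟ^2 ≅ 0


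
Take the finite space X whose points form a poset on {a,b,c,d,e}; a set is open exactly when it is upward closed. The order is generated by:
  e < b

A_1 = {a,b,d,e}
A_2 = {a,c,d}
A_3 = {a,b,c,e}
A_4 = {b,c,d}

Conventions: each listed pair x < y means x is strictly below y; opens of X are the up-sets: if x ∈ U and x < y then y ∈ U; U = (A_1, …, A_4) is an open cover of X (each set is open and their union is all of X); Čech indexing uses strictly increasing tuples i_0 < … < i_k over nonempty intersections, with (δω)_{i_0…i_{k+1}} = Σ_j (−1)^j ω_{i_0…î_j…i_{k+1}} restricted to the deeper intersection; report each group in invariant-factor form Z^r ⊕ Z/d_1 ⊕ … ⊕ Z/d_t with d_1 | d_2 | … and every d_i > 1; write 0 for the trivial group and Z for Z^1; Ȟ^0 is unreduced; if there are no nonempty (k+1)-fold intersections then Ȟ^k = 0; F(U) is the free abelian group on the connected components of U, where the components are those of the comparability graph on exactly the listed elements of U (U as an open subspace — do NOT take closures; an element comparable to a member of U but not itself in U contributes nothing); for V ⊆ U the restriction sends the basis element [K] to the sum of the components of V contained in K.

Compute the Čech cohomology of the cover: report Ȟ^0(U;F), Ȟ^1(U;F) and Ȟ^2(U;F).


nerve simplices:
  A12={a,d} A13={a,b,e} A14={b,d} A23={a,c} A24={c,d} A34={b,c}
  A123={a} A124={d} A134={b} A234={c}
components per intersection:
  A1: {a} {b,e} {d}
  A2: {a} {c} {d}
  A3: {a} {b,e} {c}
  A4: {b} {c} {d}
  A12: {a} {d}
  A13: {a} {b,e}
  A14: {b} {d}
  A23: {a} {c}
  A24: {c} {d}
  A34: {b} {c}
  A123: {a}
  A124: {d}
  A134: {b}
  A234: {c}
C dims 12,12,4; δ0: rk 8, SNF 1^8; δ1: rk 4, SNF 1^4
degree 0: 12−8−0 = 4 → Ȟ^0 ≅ Z^4
degree 1: 12−4−8 = 0 → Ȟ^1 ≅ 0
degree 2: 4−0−4 = 0 → Ȟ^2 ≅ 0

Ȟ^0(U;F) ≅ Z^4, Ȟ^1(U;F) ≅ 0, Ȟ^2(U;F) ≅ 0


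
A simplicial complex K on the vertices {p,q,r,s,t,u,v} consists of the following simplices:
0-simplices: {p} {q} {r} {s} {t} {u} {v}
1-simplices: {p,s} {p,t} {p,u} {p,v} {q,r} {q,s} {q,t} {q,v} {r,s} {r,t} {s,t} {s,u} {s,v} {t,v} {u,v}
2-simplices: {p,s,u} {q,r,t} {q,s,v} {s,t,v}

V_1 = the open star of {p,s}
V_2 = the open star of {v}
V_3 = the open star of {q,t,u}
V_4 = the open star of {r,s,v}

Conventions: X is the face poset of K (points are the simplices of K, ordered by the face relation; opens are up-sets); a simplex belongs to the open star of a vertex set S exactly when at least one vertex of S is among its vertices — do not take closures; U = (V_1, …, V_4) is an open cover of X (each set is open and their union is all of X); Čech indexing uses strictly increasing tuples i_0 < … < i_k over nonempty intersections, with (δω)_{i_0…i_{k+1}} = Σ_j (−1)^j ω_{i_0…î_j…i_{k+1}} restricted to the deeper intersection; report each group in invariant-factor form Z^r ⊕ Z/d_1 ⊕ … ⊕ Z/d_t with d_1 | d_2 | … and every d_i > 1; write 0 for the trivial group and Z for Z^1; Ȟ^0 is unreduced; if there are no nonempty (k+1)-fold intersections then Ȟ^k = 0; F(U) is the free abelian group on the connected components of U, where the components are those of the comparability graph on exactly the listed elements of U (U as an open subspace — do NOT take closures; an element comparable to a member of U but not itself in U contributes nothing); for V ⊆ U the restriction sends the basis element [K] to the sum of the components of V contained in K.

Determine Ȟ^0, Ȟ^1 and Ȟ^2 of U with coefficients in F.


Ȟ^0(U;F) ≅ Z, Ȟ^1(U;F) ≅ Z^5 and Ȟ^2(U;F) ≅ 0

intersection data:
  V1={{p},{s},{p,s},{p,t},{p,u},{p,v},{q,s},{r,s},{s,t},{s,u},{s,v},{p,s,u},{q,s,v},{s,t,v}} V2={{v},{p,v},{q,v},{s,v},{t,v},{u,v},{q,s,v},{s,t,v}} V3={{q},{t},{u},{p,t},{p,u},{q,r},{q,s},{q,t},{q,v},{r,t},{s,t},{s,u},{t,v},{u,v},{p,s,u},{q,r,t},{q,s,v},{s,t,v}} V4={{r},{s},{v},{p,s},{p,v},{q,r},{q,s},{q,v},{r,s},{r,t},{s,t},{s,u},{s,v},{t,v},{u,v},{p,s,u},{q,r,t},{q,s,v},{s,t,v}}
  V12={{p,v},{s,v},{q,s,v},{s,t,v}} V13={{p,t},{p,u},{q,s},{s,t},{s,u},{p,s,u},{q,s,v},{s,t,v}} V14={{s},{p,s},{p,v},{q,s},{r,s},{s,t},{s,u},{s,v},{p,s,u},{q,s,v},{s,t,v}} V23={{q,v},{t,v},{u,v},{q,s,v},{s,t,v}} V24={{v},{p,v},{q,v},{s,v},{t,v},{u,v},{q,s,v},{s,t,v}} V34={{q,r},{q,s},{q,v},{r,t},{s,t},{s,u},{t,v},{u,v},{p,s,u},{q,r,t},{q,s,v},{s,t,v}}
  V123={{q,s,v},{s,t,v}} V124={{p,v},{s,v},{q,s,v},{s,t,v}} V134={{q,s},{s,t},{s,u},{p,s,u},{q,s,v},{s,t,v}} V234={{q,v},{t,v},{u,v},{q,s,v},{s,t,v}}
  V1234={{q,s,v},{s,t,v}}
components per intersection:
  V1: {{p},{s},{p,s},{p,t},{p,u},{p,v},{q,s},{r,s},{s,t},{s,u},{s,v},{p,s,u},{q,s,v},{s,t,v}}
  V2: {{v},{p,v},{q,v},{s,v},{t,v},{u,v},{q,s,v},{s,t,v}}
  V3: {{q},{t},{p,t},{q,r},{q,s},{q,t},{q,v},{r,t},{s,t},{t,v},{q,r,t},{q,s,v},{s,t,v}} {{u},{p,u},{s,u},{u,v},{p,s,u}}
  V4: {{r},{s},{v},{p,s},{p,v},{q,r},{q,s},{q,v},{r,s},{r,t},{s,t},{s,u},{s,v},{t,v},{u,v},{p,s,u},{q,r,t},{q,s,v},{s,t,v}}
  V12: {{p,v}} {{s,v},{q,s,v},{s,t,v}}
  V13: {{p,t}} {{p,u},{s,u},{p,s,u}} {{q,s},{q,s,v}} {{s,t},{s,t,v}}
  V14: {{s},{p,s},{q,s},{r,s},{s,t},{s,u},{s,v},{p,s,u},{q,s,v},{s,t,v}} {{p,v}}
  V23: {{q,v},{q,s,v}} {{t,v},{s,t,v}} {{u,v}}
  V24: {{v},{p,v},{q,v},{s,v},{t,v},{u,v},{q,s,v},{s,t,v}}
  V34: {{q,r},{r,t},{q,r,t}} {{q,s},{q,v},{q,s,v}} {{s,t},{t,v},{s,t,v}} {{s,u},{p,s,u}} {{u,v}}
  V123: {{q,s,v}} {{s,t,v}}
  V124: {{p,v}} {{s,v},{q,s,v},{s,t,v}}
  V134: {{q,s},{q,s,v}} {{s,t},{s,t,v}} {{s,u},{p,s,u}}
  V234: {{q,v},{q,s,v}} {{t,v},{s,t,v}} {{u,v}}
  V1234: {{q,s,v}} {{s,t,v}}
C dims 5,17,10,2; δ0: rk 4, SNF 1^4; δ1: rk 8, SNF 1^8; δ2: rk 2, SNF 1^2
Ȟ^0 = (5 − 4) − 0 = 1, so Ȟ^0 ≅ Z
Ȟ^1 = (17 − 8) − 4 = 5, so Ȟ^1 ≅ Z^5
Ȟ^2 = (10 − 2) − 8 = 0, so Ȟ^2 ≅ 0


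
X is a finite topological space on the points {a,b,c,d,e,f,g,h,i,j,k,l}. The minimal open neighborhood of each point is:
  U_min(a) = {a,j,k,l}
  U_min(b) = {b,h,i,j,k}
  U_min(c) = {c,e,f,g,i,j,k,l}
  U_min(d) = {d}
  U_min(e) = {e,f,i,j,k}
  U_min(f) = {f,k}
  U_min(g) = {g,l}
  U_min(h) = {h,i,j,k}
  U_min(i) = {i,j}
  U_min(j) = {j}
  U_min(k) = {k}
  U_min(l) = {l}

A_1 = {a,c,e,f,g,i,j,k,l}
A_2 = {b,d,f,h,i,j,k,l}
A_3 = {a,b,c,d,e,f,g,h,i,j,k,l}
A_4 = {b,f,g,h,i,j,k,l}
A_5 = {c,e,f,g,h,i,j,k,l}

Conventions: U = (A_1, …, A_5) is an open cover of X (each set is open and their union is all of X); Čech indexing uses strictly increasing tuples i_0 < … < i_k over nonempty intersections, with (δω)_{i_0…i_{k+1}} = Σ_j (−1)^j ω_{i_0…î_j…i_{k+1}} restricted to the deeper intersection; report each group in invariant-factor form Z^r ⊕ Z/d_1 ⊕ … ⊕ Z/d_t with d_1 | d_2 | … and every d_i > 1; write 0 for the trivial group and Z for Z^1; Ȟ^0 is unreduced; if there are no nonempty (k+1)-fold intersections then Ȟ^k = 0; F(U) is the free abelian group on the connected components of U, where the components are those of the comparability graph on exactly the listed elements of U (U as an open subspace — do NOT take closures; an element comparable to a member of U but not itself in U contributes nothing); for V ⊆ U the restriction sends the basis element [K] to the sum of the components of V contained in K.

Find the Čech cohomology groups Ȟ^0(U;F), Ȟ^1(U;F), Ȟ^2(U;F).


nonempty overlaps:
  A12={f,i,j,k,l} A13={a,c,e,f,g,i,j,k,l} A14={f,g,i,j,k,l} A15={c,e,f,g,i,j,k,l} A23={b,d,f,h,i,j,k,l} A24={b,f,h,i,j,k,l} A25={f,h,i,j,k,l} A34={b,f,g,h,i,j,k,l} A35={c,e,f,g,h,i,j,k,l} A45={f,g,h,i,j,k,l}
  A123={f,i,j,k,l} A124={f,i,j,k,l} A125={f,i,j,k,l} A134={f,g,i,j,k,l} A135={c,e,f,g,i,j,k,l} A145={f,g,i,j,k,l} A234={b,f,h,i,j,k,l} A235={f,h,i,j,k,l} A245={f,h,i,j,k,l} A345={f,g,h,i,j,k,l}
  A1234={f,i,j,k,l} A1235={f,i,j,k,l} A1245={f,i,j,k,l} A1345={f,g,i,j,k,l} A2345={f,h,i,j,k,l}
  A12345={f,i,j,k,l}
components per intersection:
  A1: {a,c,e,f,g,i,j,k,l}
  A2: {b,f,h,i,j,k} {d} {l}
  A3: {a,b,c,e,f,g,h,i,j,k,l} {d}
  A4: {b,f,h,i,j,k} {g,l}
  A5: {c,e,f,g,h,i,j,k,l}
  A12: {f,k} {i,j} {l}
  A13: {a,c,e,f,g,i,j,k,l}
  A14: {f,k} {g,l} {i,j}
  A15: {c,e,f,g,i,j,k,l}
  A23: {b,f,h,i,j,k} {d} {l}
  A24: {b,f,h,i,j,k} {l}
  A25: {f,h,i,j,k} {l}
  A34: {b,f,h,i,j,k} {g,l}
  A35: {c,e,f,g,h,i,j,k,l}
  A45: {f,h,i,j,k} {g,l}
  A123: {f,k} {i,j} {l}
  A124: {f,k} {i,j} {l}
  A125: {f,k} {i,j} {l}
  A134: {f,k} {g,l} {i,j}
  A135: {c,e,f,g,i,j,k,l}
  A145: {f,k} {g,l} {i,j}
  A234: {b,f,h,i,j,k} {l}
  A235: {f,h,i,j,k} {l}
  A245: {f,h,i,j,k} {l}
  A345: {f,h,i,j,k} {g,l}
  A1234: {f,k} {i,j} {l}
  A1235: {f,k} {i,j} {l}
  A1245: {f,k} {i,j} {l}
  A1345: {f,k} {g,l} {i,j}
  A2345: {f,h,i,j,k} {l}
  A12345: {f,k} {i,j} {l}
C dims 9,20,24,14; δ0: rk 7, SNF 1^7; δ1: rk 13, SNF 1^13; δ2: rk 11, SNF 1^11
degree 0: 9−7−0 = 2 → Ȟ^0 ≅ Z^2
degree 1: 20−13−7 = 0 → Ȟ^1 ≅ 0
degree 2: 24−11−13 = 0 → Ȟ^2 ≅ 0

Ȟ^0(U;F) ≅ Z^2; Ȟ^1(U;F) ≅ 0; Ȟ^2(U;F) ≅ 0


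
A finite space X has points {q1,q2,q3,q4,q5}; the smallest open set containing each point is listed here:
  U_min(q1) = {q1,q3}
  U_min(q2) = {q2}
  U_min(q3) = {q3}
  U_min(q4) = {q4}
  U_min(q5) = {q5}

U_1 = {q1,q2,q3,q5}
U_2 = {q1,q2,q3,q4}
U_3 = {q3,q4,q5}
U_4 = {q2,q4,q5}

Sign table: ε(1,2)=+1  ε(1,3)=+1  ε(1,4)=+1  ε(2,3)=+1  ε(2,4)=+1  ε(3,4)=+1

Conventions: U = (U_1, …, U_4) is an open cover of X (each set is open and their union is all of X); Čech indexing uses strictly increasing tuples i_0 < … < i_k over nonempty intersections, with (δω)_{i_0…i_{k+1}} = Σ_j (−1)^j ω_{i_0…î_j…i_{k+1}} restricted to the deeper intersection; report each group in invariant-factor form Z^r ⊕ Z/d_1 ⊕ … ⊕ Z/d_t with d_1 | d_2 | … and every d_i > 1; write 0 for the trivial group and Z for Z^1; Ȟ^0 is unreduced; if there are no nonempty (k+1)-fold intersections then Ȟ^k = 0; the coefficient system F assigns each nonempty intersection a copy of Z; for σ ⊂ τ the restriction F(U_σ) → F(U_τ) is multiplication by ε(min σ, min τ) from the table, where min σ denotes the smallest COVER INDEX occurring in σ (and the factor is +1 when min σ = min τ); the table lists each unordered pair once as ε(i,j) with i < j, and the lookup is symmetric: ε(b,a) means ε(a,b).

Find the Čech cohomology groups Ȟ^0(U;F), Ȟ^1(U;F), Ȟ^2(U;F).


Ȟ^0 = Z,  Ȟ^1 = 0,  Ȟ^2 = Z

nonempty overlaps:
  U12={q1,q2,q3} U13={q3,q5} U14={q2,q5} U23={q3,q4} U24={q2,q4} U34={q4,q5}
  U123={q3} U124={q2} U134={q5} U234={q4}
C dims 4,6,4; δ0: rk 3, SNF 1^3; δ1: rk 3, SNF 1^3
degree 0: 4−3−0 = 1 → Ȟ^0 ≅ Z
degree 1: 6−3−3 = 0 → Ȟ^1 ≅ 0
degree 2: 4−0−3 = 1 → Ȟ^2 ≅ Z


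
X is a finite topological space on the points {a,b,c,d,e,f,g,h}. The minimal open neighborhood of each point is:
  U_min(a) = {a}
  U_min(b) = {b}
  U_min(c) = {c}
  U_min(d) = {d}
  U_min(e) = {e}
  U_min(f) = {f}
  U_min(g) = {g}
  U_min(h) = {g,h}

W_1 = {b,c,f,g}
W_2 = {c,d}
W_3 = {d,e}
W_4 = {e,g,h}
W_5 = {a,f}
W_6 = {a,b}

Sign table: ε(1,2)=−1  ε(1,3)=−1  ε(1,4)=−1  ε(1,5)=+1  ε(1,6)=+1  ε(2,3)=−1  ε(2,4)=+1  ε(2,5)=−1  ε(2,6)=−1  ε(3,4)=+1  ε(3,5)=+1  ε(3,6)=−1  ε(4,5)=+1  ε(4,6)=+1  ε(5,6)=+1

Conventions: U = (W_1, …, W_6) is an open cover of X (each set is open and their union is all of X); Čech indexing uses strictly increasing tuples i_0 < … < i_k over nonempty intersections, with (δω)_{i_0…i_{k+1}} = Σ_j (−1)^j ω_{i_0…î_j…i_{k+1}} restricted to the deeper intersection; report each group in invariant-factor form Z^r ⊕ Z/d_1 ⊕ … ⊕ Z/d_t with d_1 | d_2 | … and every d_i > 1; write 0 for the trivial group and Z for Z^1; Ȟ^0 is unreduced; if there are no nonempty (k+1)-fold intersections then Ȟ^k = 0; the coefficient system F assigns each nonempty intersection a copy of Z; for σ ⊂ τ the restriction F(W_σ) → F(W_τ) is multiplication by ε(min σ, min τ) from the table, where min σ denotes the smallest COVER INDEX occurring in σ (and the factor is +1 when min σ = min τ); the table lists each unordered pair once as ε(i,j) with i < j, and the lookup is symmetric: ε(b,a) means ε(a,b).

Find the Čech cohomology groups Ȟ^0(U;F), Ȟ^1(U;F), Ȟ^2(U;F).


Ȟ^0(U;F) ≅ 0,  Ȟ^1(U;F) ≅ Z ⊕ Z/2,  Ȟ^2(U;F) ≅ 0

nerve of the cover:
  W12={c} W14={g} W15={f} W16={b} W23={d} W34={e} W56={a}
C dims 6,7; δ0: rk 6, SNF 1^5·2
Ȟ^0 = (6 − 6) − 0 = 0, so Ȟ^0 ≅ 0
Ȟ^1 = (7 − 0) − 6 = 1 plus torsion [2], so Ȟ^1 ≅ Z ⊕ Z/2
Ȟ^2 = (0 − 0) − 0 = 0, so Ȟ^2 ≅ 0


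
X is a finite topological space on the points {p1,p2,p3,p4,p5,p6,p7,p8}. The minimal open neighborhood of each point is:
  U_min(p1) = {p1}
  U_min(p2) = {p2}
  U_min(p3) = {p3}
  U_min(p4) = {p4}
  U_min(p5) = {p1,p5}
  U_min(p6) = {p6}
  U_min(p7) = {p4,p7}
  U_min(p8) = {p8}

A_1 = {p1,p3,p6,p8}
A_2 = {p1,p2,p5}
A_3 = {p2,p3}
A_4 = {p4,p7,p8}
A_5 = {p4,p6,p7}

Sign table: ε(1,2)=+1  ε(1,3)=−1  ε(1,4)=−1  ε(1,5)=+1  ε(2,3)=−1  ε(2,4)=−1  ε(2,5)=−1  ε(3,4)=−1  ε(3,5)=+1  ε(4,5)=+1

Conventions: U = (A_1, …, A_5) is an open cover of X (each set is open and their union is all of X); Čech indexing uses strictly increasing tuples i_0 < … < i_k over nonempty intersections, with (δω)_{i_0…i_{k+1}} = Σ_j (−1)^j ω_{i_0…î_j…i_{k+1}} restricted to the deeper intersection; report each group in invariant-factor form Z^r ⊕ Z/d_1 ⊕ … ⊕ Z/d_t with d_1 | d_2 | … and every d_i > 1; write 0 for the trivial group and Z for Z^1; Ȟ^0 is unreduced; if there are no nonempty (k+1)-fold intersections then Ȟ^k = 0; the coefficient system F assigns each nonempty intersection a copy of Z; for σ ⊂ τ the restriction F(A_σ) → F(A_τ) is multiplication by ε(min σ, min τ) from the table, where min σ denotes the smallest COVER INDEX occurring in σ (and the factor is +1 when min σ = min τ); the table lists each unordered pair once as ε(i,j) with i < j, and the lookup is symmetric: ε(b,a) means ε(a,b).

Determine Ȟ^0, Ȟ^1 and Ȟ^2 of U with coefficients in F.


Ȟ^0(U;F) ≅ 0; Ȟ^1(U;F) ≅ Z ⊕ Z/2; Ȟ^2(U;F) ≅ 0

cover nerve:
  A12={p1} A13={p3} A14={p8} A15={p6} A23={p2} A45={p4,p7}
C dims 5,6; δ0: rk 5, SNF 1^4·2
Ȟ^0: (5−5)−0=0 ⇒ 0
Ȟ^1: (6−0)−5=1 plus torsion [2] ⇒ Z ⊕ Z/2
Ȟ^2: (0−0)−0=0 ⇒ 0


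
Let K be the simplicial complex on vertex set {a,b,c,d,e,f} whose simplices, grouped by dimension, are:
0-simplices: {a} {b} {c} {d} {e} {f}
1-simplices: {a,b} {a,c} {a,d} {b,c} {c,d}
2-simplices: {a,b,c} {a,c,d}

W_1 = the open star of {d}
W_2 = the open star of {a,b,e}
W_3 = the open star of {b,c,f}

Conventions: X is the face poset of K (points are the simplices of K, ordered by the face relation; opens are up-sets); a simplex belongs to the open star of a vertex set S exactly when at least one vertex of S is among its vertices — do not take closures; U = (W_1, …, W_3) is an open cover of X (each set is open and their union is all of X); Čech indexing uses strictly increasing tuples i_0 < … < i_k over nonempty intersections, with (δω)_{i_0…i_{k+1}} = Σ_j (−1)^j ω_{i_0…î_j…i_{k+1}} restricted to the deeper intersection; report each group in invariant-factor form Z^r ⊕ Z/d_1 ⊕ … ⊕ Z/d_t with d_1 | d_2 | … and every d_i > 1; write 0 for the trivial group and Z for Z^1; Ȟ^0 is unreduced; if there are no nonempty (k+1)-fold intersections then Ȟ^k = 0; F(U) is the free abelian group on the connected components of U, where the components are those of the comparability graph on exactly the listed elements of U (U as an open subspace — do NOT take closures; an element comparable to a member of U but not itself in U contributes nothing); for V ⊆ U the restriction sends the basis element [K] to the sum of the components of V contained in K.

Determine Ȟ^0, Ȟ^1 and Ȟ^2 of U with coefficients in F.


cover nerve:
  W1={{d},{a,d},{c,d},{a,c,d}} W2={{a},{b},{e},{a,b},{a,c},{a,d},{b,c},{a,b,c},{a,c,d}} W3={{b},{c},{f},{a,b},{a,c},{b,c},{c,d},{a,b,c},{a,c,d}}
  W12={{a,d},{a,c,d}} W13={{c,d},{a,c,d}} W23={{b},{a,b},{a,c},{b,c},{a,b,c},{a,c,d}}
  W123={{a,c,d}}
components per intersection:
  W1: {{d},{a,d},{c,d},{a,c,d}}
  W2: {{a},{b},{a,b},{a,c},{a,d},{b,c},{a,b,c},{a,c,d}} {{e}}
  W3: {{b},{c},{a,b},{a,c},{b,c},{c,d},{a,b,c},{a,c,d}} {{f}}
  W12: {{a,d},{a,c,d}}
  W13: {{c,d},{a,c,d}}
  W23: {{b},{a,b},{a,c},{b,c},{a,b,c},{a,c,d}}
  W123: {{a,c,d}}
C dims 5,3,1; δ0: rk 2, SNF 1^2; δ1: rk 1, SNF 1^1
Ȟ^0: (5−2)−0=3 ⇒ Z^3
Ȟ^1: (3−1)−2=0 ⇒ 0
Ȟ^2: (1−0)−1=0 ⇒ 0

Ȟ^0 = Z^3; Ȟ^1 = 0; Ȟ^2 = 0


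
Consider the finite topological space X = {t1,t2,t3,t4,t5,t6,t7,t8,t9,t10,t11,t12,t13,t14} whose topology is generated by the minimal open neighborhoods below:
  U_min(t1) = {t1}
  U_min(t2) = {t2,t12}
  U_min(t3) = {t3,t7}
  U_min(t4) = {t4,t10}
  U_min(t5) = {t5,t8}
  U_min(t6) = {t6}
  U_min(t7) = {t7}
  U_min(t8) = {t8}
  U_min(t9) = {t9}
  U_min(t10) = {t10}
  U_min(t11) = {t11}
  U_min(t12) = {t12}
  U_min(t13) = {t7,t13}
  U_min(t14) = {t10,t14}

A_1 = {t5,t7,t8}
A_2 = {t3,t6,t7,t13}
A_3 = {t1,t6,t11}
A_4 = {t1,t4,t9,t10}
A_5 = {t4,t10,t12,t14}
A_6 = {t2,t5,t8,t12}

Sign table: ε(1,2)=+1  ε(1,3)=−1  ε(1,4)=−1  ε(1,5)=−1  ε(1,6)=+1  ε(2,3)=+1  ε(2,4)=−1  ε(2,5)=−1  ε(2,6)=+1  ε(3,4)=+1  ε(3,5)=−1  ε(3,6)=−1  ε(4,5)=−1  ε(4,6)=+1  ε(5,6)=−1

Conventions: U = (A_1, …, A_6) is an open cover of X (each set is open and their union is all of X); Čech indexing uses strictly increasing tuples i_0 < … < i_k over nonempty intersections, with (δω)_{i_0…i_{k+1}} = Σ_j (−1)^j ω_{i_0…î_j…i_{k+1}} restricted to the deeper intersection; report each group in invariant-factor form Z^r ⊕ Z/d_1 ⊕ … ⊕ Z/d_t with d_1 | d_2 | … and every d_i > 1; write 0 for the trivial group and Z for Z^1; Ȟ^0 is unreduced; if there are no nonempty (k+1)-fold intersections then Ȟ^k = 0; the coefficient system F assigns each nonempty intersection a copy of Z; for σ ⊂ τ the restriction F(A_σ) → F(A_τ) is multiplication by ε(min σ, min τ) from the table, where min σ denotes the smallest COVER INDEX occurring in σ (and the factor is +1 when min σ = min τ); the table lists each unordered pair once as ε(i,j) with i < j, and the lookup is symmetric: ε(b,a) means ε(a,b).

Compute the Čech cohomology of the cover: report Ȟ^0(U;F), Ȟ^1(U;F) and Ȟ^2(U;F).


nerve of the cover:
  A12={t7} A16={t5,t8} A23={t6} A34={t1} A45={t4,t10} A56={t12}
C dims 6,6; δ0: rk 5, SNF 1^5
Ȟ^0 = (6 − 5) − 0 = 1, so Ȟ^0 ≅ Z
Ȟ^1 = (6 − 0) − 5 = 1, so Ȟ^1 ≅ Z
Ȟ^2 = (0 − 0) − 0 = 0, so Ȟ^2 ≅ 0

Ȟ^0(U;F) ≅ Z,  Ȟ^1(U;F) ≅ Z,  Ȟ^2(U;F) ≅ 0


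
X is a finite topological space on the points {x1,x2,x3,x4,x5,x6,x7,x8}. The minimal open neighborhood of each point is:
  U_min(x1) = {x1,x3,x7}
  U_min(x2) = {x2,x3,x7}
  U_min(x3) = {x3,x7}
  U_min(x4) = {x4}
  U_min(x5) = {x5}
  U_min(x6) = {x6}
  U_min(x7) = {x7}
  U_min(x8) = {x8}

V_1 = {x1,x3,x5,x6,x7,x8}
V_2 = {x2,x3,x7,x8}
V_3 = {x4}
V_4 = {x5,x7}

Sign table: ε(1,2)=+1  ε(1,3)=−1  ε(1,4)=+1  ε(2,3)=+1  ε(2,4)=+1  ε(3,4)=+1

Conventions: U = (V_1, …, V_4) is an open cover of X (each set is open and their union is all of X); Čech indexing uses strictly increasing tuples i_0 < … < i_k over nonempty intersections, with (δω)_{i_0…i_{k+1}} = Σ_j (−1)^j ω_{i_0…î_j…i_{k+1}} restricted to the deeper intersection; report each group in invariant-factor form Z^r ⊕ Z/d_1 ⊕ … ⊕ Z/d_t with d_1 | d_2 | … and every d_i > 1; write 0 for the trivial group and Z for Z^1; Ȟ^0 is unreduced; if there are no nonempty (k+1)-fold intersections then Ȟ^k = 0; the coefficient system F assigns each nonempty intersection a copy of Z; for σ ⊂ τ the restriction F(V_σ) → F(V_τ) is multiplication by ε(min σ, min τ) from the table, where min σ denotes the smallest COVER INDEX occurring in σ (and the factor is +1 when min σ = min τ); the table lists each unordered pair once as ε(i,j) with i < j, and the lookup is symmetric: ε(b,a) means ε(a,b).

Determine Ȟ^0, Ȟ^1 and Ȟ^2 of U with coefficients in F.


Ȟ^0(U;F) ≅ Z^2, Ȟ^1(U;F) ≅ 0 and Ȟ^2(U;F) ≅ 0

nonempty intersections:
  V12={x3,x7,x8} V14={x5,x7} V24={x7}
  V124={x7}
C dims 4,3,1; δ0: rk 2, SNF 1^2; δ1: rk 1, SNF 1^1
Ȟ^0: (4−2)−0=2 ⇒ Z^2
Ȟ^1: (3−1)−2=0 ⇒ 0
Ȟ^2: (1−0)−1=0 ⇒ 0


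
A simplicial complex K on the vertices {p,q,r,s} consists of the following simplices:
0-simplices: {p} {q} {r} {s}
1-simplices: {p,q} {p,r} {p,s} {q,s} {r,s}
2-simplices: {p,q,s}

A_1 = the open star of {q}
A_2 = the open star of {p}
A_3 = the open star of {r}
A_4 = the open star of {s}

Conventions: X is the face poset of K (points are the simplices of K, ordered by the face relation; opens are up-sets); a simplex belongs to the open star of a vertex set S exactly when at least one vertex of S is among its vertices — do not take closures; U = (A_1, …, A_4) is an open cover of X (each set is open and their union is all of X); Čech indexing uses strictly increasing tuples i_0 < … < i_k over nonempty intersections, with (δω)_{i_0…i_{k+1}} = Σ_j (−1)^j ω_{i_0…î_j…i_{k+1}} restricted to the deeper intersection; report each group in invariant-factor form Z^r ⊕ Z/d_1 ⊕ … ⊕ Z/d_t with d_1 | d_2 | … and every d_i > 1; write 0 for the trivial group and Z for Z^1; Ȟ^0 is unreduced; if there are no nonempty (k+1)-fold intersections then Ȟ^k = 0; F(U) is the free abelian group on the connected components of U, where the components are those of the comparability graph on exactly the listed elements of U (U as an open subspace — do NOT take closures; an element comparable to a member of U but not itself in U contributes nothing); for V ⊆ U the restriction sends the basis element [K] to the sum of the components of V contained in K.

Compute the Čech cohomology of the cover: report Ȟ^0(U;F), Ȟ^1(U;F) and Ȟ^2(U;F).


intersection data:
  A1={{q},{p,q},{q,s},{p,q,s}} A2={{p},{p,q},{p,r},{p,s},{p,q,s}} A3={{r},{p,r},{r,s}} A4={{s},{p,s},{q,s},{r,s},{p,q,s}}
  A12={{p,q},{p,q,s}} A14={{q,s},{p,q,s}} A23={{p,r}} A24={{p,s},{p,q,s}} A34={{r,s}}
  A124={{p,q,s}}
components per intersection:
  A1: {{q},{p,q},{q,s},{p,q,s}}
  A2: {{p},{p,q},{p,r},{p,s},{p,q,s}}
  A3: {{r},{p,r},{r,s}}
  A4: {{s},{p,s},{q,s},{r,s},{p,q,s}}
  A12: {{p,q},{p,q,s}}
  A14: {{q,s},{p,q,s}}
  A23: {{p,r}}
  A24: {{p,s},{p,q,s}}
  A34: {{r,s}}
  A124: {{p,q,s}}
C dims 4,5,1; δ0: rk 3, SNF 1^3; δ1: rk 1, SNF 1^1
Ȟ^0 = (4 − 3) − 0 = 1, so Ȟ^0 ≅ Z
Ȟ^1 = (5 − 1) − 3 = 1, so Ȟ^1 ≅ Z
Ȟ^2 = (1 − 0) − 1 = 0, so Ȟ^2 ≅ 0

Ȟ^0 = Z, Ȟ^1 = Z, Ȟ^2 = 0


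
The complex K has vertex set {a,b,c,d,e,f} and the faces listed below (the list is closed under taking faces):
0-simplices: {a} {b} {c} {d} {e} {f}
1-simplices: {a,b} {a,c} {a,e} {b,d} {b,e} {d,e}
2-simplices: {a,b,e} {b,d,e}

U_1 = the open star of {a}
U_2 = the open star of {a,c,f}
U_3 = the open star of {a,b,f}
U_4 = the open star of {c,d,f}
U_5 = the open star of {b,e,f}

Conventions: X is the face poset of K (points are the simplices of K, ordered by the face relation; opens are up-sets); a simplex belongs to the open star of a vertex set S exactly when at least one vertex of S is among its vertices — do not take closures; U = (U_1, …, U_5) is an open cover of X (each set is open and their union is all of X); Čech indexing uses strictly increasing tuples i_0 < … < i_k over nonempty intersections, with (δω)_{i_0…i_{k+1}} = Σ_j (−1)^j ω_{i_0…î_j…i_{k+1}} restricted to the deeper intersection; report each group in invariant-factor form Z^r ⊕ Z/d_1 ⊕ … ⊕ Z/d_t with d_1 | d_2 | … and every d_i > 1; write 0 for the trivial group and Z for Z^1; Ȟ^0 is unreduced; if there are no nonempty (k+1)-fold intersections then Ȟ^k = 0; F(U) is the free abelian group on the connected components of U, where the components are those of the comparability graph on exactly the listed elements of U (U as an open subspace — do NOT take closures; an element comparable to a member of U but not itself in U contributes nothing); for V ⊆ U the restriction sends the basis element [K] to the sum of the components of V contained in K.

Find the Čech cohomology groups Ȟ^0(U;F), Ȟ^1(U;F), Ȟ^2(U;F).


Ȟ^0(U;F) ≅ Z^2, Ȟ^1(U;F) ≅ 0, Ȟ^2(U;F) ≅ 0

nerve of the cover:
  U1={{a},{a,b},{a,c},{a,e},{a,b,e}} U2={{a},{c},{f},{a,b},{a,c},{a,e},{a,b,e}} U3={{a},{b},{f},{a,b},{a,c},{a,e},{b,d},{b,e},{a,b,e},{b,d,e}} U4={{c},{d},{f},{a,c},{b,d},{d,e},{b,d,e}} U5={{b},{e},{f},{a,b},{a,e},{b,d},{b,e},{d,e},{a,b,e},{b,d,e}}
  U12={{a},{a,b},{a,c},{a,e},{a,b,e}} U13={{a},{a,b},{a,c},{a,e},{a,b,e}} U14={{a,c}} U15={{a,b},{a,e},{a,b,e}} U23={{a},{f},{a,b},{a,c},{a,e},{a,b,e}} U24={{c},{f},{a,c}} U25={{f},{a,b},{a,e},{a,b,e}} U34={{f},{a,c},{b,d},{b,d,e}} U35={{b},{f},{a,b},{a,e},{b,d},{b,e},{a,b,e},{b,d,e}} U45={{f},{b,d},{d,e},{b,d,e}}
  U123={{a},{a,b},{a,c},{a,e},{a,b,e}} U124={{a,c}} U125={{a,b},{a,e},{a,b,e}} U134={{a,c}} U135={{a,b},{a,e},{a,b,e}} U234={{f},{a,c}} U235={{f},{a,b},{a,e},{a,b,e}} U245={{f}} U345={{f},{b,d},{b,d,e}}
  U1234={{a,c}} U1235={{a,b},{a,e},{a,b,e}} U2345={{f}}
components per intersection:
  U1: {{a},{a,b},{a,c},{a,e},{a,b,e}}
  U2: {{a},{c},{a,b},{a,c},{a,e},{a,b,e}} {{f}}
  U3: {{a},{b},{a,b},{a,c},{a,e},{b,d},{b,e},{a,b,e},{b,d,e}} {{f}}
  U4: {{c},{a,c}} {{d},{b,d},{d,e},{b,d,e}} {{f}}
  U5: {{b},{e},{a,b},{a,e},{b,d},{b,e},{d,e},{a,b,e},{b,d,e}} {{f}}
  U12: {{a},{a,b},{a,c},{a,e},{a,b,e}}
  U13: {{a},{a,b},{a,c},{a,e},{a,b,e}}
  U14: {{a,c}}
  U15: {{a,b},{a,e},{a,b,e}}
  U23: {{a},{a,b},{a,c},{a,e},{a,b,e}} {{f}}
  U24: {{c},{a,c}} {{f}}
  U25: {{f}} {{a,b},{a,e},{a,b,e}}
  U34: {{f}} {{a,c}} {{b,d},{b,d,e}}
  U35: {{b},{a,b},{a,e},{b,d},{b,e},{a,b,e},{b,d,e}} {{f}}
  U45: {{f}} {{b,d},{d,e},{b,d,e}}
  U123: {{a},{a,b},{a,c},{a,e},{a,b,e}}
  U124: {{a,c}}
  U125: {{a,b},{a,e},{a,b,e}}
  U134: {{a,c}}
  U135: {{a,b},{a,e},{a,b,e}}
  U234: {{f}} {{a,c}}
  U235: {{f}} {{a,b},{a,e},{a,b,e}}
  U245: {{f}}
  U345: {{f}} {{b,d},{b,d,e}}
  U1234: {{a,c}}
  U1235: {{a,b},{a,e},{a,b,e}}
  U2345: {{f}}
C dims 10,17,12,3; δ0: rk 8, SNF 1^8; δ1: rk 9, SNF 1^9; δ2: rk 3, SNF 1^3
Ȟ^0 = (10 − 8) − 0 = 2, so Ȟ^0 ≅ Z^2
Ȟ^1 = (17 − 9) − 8 = 0, so Ȟ^1 ≅ 0
Ȟ^2 = (12 − 3) − 9 = 0, so Ȟ^2 ≅ 0


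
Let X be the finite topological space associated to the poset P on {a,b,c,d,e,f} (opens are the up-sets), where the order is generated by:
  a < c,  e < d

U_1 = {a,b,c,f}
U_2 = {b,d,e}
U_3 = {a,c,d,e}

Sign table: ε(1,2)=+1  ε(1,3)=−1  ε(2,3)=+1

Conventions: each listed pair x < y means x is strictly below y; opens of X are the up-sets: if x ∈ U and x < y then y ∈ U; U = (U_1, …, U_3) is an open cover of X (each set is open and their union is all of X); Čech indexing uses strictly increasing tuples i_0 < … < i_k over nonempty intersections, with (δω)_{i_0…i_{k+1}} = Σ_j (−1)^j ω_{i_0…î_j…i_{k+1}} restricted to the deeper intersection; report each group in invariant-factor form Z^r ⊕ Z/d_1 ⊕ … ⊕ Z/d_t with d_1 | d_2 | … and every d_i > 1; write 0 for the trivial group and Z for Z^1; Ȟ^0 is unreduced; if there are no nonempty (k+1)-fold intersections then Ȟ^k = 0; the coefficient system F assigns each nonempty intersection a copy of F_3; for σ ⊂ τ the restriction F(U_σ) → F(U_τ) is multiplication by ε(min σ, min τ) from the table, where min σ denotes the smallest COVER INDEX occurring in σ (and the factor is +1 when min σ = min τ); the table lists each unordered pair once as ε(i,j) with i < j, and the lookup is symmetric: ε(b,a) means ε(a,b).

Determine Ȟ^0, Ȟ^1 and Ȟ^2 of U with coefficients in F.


nerve simplices:
  U12={b} U13={a,c} U23={d,e}
C dims 3,3; δ0: rk_F3 3
degree 0: 3−3−0 = 0 → Ȟ^0 ≅ 0
degree 1: 3−0−3 = 0 → Ȟ^1 ≅ 0
degree 2: 0−0−0 = 0 → Ȟ^2 ≅ 0

Ȟ^0 = 0, Ȟ^1 = 0 and Ȟ^2 = 0


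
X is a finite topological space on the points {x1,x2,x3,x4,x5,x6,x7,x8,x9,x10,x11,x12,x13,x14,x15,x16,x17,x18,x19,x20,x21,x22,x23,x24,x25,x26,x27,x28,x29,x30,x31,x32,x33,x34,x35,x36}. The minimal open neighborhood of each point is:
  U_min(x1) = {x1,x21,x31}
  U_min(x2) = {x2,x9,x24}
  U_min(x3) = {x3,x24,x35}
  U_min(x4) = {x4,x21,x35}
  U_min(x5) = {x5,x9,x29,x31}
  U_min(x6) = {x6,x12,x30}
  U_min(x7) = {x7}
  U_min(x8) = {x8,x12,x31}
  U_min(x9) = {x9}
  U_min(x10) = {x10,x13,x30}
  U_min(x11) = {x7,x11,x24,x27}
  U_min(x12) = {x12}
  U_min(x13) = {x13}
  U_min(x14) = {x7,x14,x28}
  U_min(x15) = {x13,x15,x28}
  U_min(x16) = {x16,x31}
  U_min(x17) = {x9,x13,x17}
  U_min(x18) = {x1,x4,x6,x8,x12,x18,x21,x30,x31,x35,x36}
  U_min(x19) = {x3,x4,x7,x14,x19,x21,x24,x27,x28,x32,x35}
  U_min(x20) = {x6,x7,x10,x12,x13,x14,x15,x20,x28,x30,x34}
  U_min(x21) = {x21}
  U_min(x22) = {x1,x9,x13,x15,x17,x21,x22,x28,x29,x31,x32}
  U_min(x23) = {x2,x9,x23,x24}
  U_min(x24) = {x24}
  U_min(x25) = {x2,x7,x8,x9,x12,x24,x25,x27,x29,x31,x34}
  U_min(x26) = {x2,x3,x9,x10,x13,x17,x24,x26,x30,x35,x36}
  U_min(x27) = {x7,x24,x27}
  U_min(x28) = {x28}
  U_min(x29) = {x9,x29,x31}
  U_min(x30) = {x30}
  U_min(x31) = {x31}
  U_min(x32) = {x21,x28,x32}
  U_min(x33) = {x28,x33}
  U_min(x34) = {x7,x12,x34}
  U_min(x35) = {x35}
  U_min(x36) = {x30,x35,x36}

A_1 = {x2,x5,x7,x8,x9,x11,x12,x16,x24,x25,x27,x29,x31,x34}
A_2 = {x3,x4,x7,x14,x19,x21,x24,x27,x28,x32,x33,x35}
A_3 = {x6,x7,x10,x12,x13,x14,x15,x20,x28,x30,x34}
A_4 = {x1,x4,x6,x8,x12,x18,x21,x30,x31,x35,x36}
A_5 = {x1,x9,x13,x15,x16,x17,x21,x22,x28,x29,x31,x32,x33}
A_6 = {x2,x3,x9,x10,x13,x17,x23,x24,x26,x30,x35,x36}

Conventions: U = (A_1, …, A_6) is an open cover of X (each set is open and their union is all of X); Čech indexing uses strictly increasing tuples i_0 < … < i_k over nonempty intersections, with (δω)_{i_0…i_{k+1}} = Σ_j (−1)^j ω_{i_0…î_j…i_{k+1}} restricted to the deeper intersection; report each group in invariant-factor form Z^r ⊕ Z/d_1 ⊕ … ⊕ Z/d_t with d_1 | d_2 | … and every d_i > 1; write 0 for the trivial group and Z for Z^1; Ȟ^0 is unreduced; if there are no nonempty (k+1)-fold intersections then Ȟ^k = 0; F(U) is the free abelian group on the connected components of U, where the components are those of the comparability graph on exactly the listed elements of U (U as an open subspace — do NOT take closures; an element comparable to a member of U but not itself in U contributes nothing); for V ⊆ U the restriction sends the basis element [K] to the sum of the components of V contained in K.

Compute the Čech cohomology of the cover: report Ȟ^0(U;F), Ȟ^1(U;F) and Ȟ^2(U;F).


nerve of the cover:
  A12={x7,x24,x27} A13={x7,x12,x34} A14={x8,x12,x31} A15={x9,x16,x29,x31} A16={x2,x9,x24} A23={x7,x14,x28} A24={x4,x21,x35} A25={x21,x28,x32,x33} A26={x3,x24,x35} A34={x6,x12,x30} A35={x13,x15,x28} A36={x10,x13,x30} A45={x1,x21,x31} A46={x30,x35,x36} A56={x9,x13,x17}
  A123={x7} A126={x24} A134={x12} A145={x31} A156={x9} A235={x28} A245={x21} A246={x35} A346={x30} A356={x13}
components per intersection:
  A1: {x2,x5,x7,x8,x9,x11,x12,x16,x24,x25,x27,x29,x31,x34}
  A2: {x3,x4,x7,x14,x19,x21,x24,x27,x28,x32,x33,x35}
  A3: {x6,x7,x10,x12,x13,x14,x15,x20,x28,x30,x34}
  A4: {x1,x4,x6,x8,x12,x18,x21,x30,x31,x35,x36}
  A5: {x1,x9,x13,x15,x16,x17,x21,x22,x28,x29,x31,x32,x33}
  A6: {x2,x3,x9,x10,x13,x17,x23,x24,x26,x30,x35,x36}
  A12: {x7,x24,x27}
  A13: {x7,x12,x34}
  A14: {x8,x12,x31}
  A15: {x9,x16,x29,x31}
  A16: {x2,x9,x24}
  A23: {x7,x14,x28}
  A24: {x4,x21,x35}
  A25: {x21,x28,x32,x33}
  A26: {x3,x24,x35}
  A34: {x6,x12,x30}
  A35: {x13,x15,x28}
  A36: {x10,x13,x30}
  A45: {x1,x21,x31}
  A46: {x30,x35,x36}
  A56: {x9,x13,x17}
  A123: {x7}
  A126: {x24}
  A134: {x12}
  A145: {x31}
  A156: {x9}
  A235: {x28}
  A245: {x21}
  A246: {x35}
  A346: {x30}
  A356: {x13}
C dims 6,15,10; δ0: rk 5, SNF 1^5; δ1: rk 10, SNF 1^9·2
Ȟ^0 = (6 − 5) − 0 = 1, so Ȟ^0 ≅ Z
Ȟ^1 = (15 − 10) − 5 = 0, so Ȟ^1 ≅ 0
Ȟ^2 = (10 − 0) − 10 = 0 plus torsion [2], so Ȟ^2 ≅ Z/2

Ȟ^0(U;F) ≅ Z; Ȟ^1(U;F) ≅ 0; Ȟ^2(U;F) ≅ Z/2


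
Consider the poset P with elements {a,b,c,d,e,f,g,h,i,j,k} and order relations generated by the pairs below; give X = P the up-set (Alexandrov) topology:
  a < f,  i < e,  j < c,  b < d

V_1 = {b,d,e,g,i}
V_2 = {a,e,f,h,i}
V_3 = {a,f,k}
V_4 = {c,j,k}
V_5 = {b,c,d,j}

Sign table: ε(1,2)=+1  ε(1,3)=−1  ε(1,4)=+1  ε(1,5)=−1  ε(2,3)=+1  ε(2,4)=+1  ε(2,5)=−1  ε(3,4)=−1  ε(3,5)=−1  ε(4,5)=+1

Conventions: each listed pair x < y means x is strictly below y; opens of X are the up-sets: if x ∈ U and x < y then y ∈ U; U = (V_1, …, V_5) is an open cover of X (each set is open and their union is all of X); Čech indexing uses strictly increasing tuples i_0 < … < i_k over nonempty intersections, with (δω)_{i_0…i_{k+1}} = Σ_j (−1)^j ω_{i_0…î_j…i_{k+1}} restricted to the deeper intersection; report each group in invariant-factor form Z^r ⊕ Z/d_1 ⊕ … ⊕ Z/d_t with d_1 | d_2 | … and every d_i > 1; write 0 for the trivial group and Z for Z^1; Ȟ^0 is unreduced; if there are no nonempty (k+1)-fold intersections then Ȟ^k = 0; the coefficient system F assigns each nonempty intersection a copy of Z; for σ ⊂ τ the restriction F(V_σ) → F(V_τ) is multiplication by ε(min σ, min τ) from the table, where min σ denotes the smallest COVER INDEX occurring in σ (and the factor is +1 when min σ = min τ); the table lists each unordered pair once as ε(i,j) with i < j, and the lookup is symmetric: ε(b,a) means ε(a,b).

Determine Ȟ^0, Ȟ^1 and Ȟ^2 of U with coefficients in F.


nerve of the cover:
  V12={e,i} V15={b,d} V23={a,f} V34={k} V45={c,j}
C dims 5,5; δ0: rk 4, SNF 1^4
Ȟ^0 = (5 − 4) − 0 = 1, so Ȟ^0 ≅ Z
Ȟ^1 = (5 − 0) − 4 = 1, so Ȟ^1 ≅ Z
Ȟ^2 = (0 − 0) − 0 = 0, so Ȟ^2 ≅ 0

Ȟ^0 = Z; Ȟ^1 = Z; Ȟ^2 = 0
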